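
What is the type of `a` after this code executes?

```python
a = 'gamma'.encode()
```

str.encode() returns bytes

bytes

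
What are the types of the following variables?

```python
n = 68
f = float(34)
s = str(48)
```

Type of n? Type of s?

n is int; s is str

int, str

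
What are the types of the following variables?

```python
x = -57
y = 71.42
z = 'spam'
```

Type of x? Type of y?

x is int; y is float

int, float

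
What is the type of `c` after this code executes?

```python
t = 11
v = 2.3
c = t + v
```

int + float returns float (11 + 2.3 = 13.3)

float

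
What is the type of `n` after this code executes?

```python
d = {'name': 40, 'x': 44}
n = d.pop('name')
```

dict.pop() returns the value (int)

int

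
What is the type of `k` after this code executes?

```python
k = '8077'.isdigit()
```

str.isdigit() returns bool

bool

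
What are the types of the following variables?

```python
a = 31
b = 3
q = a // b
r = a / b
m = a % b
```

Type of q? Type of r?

int // int returns int; int / int returns float

int, float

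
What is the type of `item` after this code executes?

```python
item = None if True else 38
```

Ternary: condition is True, if branch (None) taken → NoneType

NoneType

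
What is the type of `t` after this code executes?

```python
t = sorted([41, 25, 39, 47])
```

sorted() always returns list

list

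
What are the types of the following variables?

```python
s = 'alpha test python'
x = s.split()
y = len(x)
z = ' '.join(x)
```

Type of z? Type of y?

str.join() returns str; len() returns int

str, int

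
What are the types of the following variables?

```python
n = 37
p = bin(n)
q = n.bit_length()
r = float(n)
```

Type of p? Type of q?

bin() returns str; int.bit_length() returns int

str, int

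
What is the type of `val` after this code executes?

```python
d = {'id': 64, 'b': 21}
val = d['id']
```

Accessing dict[str, int] with key 'id' returns int value 64

int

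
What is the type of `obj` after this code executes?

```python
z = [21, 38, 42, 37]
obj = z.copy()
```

list.copy() returns list

list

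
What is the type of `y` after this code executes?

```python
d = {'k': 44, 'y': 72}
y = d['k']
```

Accessing dict[str, int] with key 'k' returns int value 44

int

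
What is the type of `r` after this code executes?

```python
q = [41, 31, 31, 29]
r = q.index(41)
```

list.index() returns int

int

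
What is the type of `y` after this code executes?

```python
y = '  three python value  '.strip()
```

str.strip() returns str

str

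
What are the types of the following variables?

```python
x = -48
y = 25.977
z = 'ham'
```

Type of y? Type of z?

y is float; z is str

float, str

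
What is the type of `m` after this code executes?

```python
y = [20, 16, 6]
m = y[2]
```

Indexing a list of ints returns int (y[2] = 6)

int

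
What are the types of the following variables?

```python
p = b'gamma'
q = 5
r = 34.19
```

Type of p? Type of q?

p is bytes; q is int

bytes, int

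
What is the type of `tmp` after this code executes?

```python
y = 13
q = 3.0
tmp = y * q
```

int * float returns float (13 * 3.0 = 39.0)

float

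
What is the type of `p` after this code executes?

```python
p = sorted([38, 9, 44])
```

sorted() always returns list

list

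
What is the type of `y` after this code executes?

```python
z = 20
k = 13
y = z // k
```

int // int returns int (20 // 13 = 1)

int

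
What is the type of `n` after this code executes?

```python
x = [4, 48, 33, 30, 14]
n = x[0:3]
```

Slicing a list always returns a list

list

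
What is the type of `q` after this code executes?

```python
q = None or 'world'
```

'or' with None returns the other value ('world', str)

str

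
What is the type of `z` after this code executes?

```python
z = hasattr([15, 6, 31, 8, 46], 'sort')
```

hasattr() returns bool

bool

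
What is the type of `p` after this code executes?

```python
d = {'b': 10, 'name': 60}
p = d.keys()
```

.keys() returns a dict_keys view object

dict_keys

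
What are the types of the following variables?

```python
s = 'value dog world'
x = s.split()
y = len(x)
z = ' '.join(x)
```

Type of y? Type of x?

len() returns int; str.split() returns list

int, list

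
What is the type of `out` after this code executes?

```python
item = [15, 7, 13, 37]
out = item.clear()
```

list.clear() returns None

NoneType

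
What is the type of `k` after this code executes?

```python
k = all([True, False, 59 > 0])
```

all() returns bool

bool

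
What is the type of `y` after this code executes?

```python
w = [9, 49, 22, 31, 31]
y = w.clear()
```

list.clear() returns None

NoneType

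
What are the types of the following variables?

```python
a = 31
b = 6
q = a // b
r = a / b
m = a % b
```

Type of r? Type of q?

int / int returns float; int // int returns int

float, int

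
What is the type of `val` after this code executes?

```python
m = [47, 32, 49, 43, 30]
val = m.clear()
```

list.clear() returns None

NoneType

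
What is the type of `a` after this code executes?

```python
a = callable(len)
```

callable() returns bool

bool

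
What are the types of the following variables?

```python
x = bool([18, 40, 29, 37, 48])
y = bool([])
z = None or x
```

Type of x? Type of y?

bool() returns bool; bool() returns bool

bool, bool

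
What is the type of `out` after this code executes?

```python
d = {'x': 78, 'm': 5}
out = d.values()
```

.values() returns a dict_values view object

dict_values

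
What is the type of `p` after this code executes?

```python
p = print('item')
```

print() returns None

NoneType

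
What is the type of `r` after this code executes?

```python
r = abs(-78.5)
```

abs() of float returns float

float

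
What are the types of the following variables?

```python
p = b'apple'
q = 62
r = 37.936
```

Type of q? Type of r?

q is int; r is float

int, float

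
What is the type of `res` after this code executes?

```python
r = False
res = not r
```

'not' always returns bool

bool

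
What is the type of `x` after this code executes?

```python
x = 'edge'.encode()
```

str.encode() returns bytes

bytes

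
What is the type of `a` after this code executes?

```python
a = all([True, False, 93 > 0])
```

all() returns bool

bool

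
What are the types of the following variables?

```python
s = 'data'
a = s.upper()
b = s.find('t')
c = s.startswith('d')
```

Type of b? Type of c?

str.find() returns int; str.startswith() returns bool

int, bool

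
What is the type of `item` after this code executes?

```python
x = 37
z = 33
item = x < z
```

Comparison operators return bool

bool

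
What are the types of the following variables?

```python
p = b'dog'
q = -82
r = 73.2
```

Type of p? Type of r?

p is bytes; r is float

bytes, float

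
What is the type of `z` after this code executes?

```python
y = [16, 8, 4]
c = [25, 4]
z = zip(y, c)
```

zip() returns a zip iterator object

zip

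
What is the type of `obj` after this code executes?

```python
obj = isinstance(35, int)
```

isinstance() returns bool

bool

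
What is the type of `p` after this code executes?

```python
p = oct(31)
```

oct() returns str representation

str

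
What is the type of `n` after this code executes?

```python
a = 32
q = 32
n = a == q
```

Equality comparison returns bool

bool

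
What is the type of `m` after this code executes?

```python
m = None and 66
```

'and' returns first falsy value (None)

NoneType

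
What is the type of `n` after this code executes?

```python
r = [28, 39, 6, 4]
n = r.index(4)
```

list.index() returns int

int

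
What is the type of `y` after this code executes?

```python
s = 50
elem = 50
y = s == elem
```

Equality comparison returns bool

bool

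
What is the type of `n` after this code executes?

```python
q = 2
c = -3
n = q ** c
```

int ** negative int returns float

float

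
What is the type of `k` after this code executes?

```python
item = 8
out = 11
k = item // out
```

int // int returns int (8 // 11 = 0)

int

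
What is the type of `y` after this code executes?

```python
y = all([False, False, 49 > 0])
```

all() returns bool

bool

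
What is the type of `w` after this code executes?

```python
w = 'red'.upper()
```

str.upper() returns str

str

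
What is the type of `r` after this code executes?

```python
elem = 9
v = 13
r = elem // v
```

int // int returns int (9 // 13 = 0)

int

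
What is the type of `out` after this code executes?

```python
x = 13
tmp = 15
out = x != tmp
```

Comparison operators return bool

bool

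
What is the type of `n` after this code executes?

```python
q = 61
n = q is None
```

'is' comparison returns bool

bool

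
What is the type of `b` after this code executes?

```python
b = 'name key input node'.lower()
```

str.lower() returns str

str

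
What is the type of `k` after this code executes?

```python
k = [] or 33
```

'or' returns first truthy value (33, which is int)

int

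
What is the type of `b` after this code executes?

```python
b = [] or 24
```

'or' returns first truthy value (24, which is int)

int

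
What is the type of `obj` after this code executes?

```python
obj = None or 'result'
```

'or' with None returns the other value ('result', str)

str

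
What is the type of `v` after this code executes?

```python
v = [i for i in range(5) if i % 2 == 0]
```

A list comprehension [...] produces a list

list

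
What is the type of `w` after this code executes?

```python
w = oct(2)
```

oct() returns str representation

str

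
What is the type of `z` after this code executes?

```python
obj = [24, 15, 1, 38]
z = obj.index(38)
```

list.index() returns int

int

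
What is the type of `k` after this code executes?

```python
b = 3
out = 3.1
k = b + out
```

int + float returns float (3 + 3.1 = 6.1)

float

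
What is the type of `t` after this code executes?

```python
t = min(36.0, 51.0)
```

min() of floats returns float

float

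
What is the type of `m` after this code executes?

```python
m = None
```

None has type NoneType

NoneType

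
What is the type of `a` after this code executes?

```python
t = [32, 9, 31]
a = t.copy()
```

list.copy() returns list

list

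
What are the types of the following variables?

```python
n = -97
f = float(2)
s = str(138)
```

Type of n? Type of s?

n is int; s is str

int, str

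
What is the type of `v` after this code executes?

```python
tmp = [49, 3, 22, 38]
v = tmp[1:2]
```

Slicing a list always returns a list

list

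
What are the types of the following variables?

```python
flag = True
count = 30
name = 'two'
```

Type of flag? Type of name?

flag is bool; name is str

bool, str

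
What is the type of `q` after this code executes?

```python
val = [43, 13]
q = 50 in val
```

'in' operator returns bool

bool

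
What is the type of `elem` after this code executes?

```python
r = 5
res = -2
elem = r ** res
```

int ** negative int returns float

float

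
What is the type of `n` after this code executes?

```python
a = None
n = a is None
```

'is' comparison returns bool

bool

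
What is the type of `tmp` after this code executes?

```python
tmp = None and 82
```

'and' returns first falsy value (None)

NoneType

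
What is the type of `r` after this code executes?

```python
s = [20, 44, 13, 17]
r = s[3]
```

Indexing a list of ints returns int (s[3] = 17)

int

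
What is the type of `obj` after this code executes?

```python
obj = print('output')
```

print() returns None

NoneType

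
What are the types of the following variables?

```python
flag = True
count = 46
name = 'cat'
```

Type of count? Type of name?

count is int; name is str

int, str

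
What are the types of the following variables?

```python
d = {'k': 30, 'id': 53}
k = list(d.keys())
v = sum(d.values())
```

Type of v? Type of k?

sum of int values returns int; list(...) returns list

int, list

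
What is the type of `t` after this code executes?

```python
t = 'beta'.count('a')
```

str.count() returns int

int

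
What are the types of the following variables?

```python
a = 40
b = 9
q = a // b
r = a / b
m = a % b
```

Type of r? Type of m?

int / int returns float; int % int returns int

float, int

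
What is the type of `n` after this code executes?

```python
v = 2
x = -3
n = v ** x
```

int ** negative int returns float

float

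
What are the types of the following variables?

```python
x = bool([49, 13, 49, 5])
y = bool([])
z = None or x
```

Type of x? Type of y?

bool() returns bool; bool() returns bool

bool, bool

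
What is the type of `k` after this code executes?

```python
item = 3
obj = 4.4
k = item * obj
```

int * float returns float (3 * 4.4 = 13.2)

float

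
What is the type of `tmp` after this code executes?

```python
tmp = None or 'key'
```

'or' with None returns the other value ('key', str)

str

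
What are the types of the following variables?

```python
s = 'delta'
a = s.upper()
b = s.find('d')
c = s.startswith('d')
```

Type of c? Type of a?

str.startswith() returns bool; str.upper() returns str

bool, str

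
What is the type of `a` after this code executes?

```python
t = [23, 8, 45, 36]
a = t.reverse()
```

list.reverse() returns None

NoneType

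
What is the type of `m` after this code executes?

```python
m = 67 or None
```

'or' returns first truthy value (67, int)

int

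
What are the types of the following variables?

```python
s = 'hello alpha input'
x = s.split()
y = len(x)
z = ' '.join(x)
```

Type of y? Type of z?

len() returns int; str.join() returns str

int, str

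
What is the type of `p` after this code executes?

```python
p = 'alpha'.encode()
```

str.encode() returns bytes

bytes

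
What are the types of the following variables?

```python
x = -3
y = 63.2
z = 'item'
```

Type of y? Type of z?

y is float; z is str

float, str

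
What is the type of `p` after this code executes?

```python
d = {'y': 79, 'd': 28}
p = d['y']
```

Accessing dict[str, int] with key 'y' returns int value 79

int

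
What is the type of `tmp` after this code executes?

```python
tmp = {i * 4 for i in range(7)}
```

A set comprehension {expr for x in iterable} produces a set

set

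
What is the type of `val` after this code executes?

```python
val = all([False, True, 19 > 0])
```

all() returns bool

bool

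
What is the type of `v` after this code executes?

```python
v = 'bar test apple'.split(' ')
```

str.split() returns list

list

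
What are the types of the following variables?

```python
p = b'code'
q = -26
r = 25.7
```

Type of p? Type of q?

p is bytes; q is int

bytes, int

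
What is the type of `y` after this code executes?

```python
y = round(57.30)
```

round() with no ndigits arg returns int

int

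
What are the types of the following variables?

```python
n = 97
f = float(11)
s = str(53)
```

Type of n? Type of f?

n is int; f is float

int, float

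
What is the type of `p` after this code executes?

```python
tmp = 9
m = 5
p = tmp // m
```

int // int returns int (9 // 5 = 1)

int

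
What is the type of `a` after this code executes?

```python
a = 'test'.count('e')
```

str.count() returns int

int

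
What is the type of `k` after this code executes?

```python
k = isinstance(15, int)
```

isinstance() returns bool

bool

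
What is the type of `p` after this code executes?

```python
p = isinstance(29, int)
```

isinstance() returns bool

bool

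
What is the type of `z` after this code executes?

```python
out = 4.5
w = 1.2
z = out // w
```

float // float returns float (floor division preserves float type)

float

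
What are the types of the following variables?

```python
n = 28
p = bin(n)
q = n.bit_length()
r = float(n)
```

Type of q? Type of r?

int.bit_length() returns int; float() returns float

int, float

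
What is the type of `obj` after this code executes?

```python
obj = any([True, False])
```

any() returns bool

bool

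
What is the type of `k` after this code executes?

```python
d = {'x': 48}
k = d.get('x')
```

dict.get() returns the value (int) when key is found

int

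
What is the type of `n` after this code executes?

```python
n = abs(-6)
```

abs() of int returns int

int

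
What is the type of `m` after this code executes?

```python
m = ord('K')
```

ord() returns int (Unicode code point)

int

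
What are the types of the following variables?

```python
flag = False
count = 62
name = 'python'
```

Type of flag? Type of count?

flag is bool; count is int

bool, int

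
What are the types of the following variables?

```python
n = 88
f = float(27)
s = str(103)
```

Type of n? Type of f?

n is int; f is float

int, float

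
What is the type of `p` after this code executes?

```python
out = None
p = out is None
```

'is' comparison returns bool

bool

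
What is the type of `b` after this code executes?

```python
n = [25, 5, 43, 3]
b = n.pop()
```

list.pop() returns the popped element (int here)

int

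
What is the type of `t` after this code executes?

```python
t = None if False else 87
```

Ternary: condition is False, else branch (87) taken → int

int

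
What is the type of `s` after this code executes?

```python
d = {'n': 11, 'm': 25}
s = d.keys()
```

.keys() returns a dict_keys view object

dict_keys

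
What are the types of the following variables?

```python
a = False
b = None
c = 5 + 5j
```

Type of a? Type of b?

a is bool; b is NoneType

bool, NoneType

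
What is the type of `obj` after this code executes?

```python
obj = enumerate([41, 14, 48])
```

enumerate() returns an enumerate iterator object

enumerate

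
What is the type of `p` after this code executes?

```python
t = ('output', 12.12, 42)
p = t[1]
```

Index 1 of tuple is 12.12 which is float

float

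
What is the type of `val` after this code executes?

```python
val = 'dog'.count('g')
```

str.count() returns int

int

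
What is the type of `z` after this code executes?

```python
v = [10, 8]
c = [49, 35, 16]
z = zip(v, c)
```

zip() returns a zip iterator object

zip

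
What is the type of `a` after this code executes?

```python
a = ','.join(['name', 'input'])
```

str.join() returns str

str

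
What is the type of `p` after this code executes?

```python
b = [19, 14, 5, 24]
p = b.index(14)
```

list.index() returns int

int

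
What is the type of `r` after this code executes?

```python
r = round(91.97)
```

round() with no ndigits arg returns int

int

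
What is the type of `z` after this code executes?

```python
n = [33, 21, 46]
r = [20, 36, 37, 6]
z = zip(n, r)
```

zip() returns a zip iterator object

zip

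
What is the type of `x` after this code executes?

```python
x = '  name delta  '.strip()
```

str.strip() returns str

str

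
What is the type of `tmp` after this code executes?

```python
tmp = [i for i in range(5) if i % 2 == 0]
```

A list comprehension [...] produces a list

list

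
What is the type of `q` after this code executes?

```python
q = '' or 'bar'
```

'or' returns first truthy value ('bar', which is str)

str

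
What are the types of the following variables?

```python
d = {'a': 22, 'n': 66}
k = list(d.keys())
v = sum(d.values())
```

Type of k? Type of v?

list(...) returns list; sum of int values returns int

list, int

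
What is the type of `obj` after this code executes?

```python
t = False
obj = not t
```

'not' always returns bool

bool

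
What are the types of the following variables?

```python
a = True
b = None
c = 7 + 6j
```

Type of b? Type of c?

b is NoneType; c is complex

NoneType, complex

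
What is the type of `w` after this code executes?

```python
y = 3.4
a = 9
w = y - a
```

float - int returns float (3.4 - 9 = -5.6)

float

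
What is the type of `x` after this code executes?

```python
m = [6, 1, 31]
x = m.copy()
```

list.copy() returns list

list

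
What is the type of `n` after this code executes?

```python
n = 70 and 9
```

'and' returns the last value when all truthy (9, which is int)

int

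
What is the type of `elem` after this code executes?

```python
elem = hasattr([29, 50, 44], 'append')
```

hasattr() returns bool

bool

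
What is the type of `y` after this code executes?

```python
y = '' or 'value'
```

'or' returns first truthy value ('value', which is str)

str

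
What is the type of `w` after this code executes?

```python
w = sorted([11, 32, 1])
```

sorted() always returns list

list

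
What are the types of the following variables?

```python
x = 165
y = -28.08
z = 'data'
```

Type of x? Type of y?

x is int; y is float

int, float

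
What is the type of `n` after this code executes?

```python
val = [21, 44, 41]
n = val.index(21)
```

list.index() returns int

int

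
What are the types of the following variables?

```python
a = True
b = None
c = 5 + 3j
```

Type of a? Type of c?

a is bool; c is complex

bool, complex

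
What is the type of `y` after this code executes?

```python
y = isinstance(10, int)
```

isinstance() returns bool

bool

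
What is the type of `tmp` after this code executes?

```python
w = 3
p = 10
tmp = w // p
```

int // int returns int (3 // 10 = 0)

int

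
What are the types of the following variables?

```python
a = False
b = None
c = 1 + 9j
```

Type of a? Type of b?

a is bool; b is NoneType

bool, NoneType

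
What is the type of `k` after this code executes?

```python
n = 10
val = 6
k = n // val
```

int // int returns int (10 // 6 = 1)

int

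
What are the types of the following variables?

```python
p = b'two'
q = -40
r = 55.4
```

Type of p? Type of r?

p is bytes; r is float

bytes, float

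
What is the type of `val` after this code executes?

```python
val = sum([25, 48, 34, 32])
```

sum() of ints returns int

int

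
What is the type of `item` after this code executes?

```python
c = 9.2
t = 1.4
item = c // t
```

float // float returns float (floor division preserves float type)

float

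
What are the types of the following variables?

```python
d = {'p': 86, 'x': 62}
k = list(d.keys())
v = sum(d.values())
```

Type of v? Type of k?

sum of int values returns int; list(...) returns list

int, list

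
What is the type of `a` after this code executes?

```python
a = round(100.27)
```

round() with no ndigits arg returns int

int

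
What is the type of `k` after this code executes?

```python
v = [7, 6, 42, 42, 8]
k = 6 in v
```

'in' operator returns bool

bool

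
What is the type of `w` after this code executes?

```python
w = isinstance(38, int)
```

isinstance() returns bool

bool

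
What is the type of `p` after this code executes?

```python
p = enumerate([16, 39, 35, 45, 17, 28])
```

enumerate() returns an enumerate iterator object

enumerate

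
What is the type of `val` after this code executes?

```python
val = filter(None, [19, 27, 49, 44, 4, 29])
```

filter() returns a filter iterator object

filter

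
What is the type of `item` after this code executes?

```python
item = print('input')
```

print() returns None

NoneType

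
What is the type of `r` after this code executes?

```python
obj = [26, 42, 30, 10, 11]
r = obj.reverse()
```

list.reverse() returns None

NoneType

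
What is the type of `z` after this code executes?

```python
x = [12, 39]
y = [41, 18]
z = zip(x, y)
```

zip() returns a zip iterator object

zip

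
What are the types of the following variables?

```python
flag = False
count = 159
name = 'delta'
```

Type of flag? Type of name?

flag is bool; name is str

bool, str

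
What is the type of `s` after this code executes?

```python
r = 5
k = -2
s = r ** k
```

int ** negative int returns float

float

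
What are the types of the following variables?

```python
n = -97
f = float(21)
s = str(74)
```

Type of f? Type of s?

f is float; s is str

float, str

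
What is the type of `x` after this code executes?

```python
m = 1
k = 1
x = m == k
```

Equality comparison returns bool

bool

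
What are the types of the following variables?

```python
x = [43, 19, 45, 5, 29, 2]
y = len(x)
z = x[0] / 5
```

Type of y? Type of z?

len() returns int; int / int returns float

int, float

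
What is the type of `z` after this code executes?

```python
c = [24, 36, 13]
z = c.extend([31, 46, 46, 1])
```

list.extend() returns None

NoneType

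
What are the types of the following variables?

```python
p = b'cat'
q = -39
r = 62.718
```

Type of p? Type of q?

p is bytes; q is int

bytes, int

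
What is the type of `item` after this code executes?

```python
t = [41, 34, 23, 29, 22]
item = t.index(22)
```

list.index() returns int

int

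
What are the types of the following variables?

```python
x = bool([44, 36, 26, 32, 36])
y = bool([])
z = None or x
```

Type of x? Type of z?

bool() returns bool; None or <bool> returns the bool

bool, bool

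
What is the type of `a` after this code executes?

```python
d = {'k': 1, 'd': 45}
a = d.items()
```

dict.items() returns a dict_items view

dict_items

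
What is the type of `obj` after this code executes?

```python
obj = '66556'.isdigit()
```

str.isdigit() returns bool

bool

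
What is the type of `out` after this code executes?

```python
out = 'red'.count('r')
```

str.count() returns int

int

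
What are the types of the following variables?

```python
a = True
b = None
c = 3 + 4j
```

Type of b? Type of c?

b is NoneType; c is complex

NoneType, complex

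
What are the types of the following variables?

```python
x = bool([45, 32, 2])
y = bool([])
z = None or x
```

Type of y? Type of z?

bool() returns bool; None or <bool> returns the bool

bool, bool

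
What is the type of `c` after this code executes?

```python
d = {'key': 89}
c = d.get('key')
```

dict.get() returns the value (int) when key is found

int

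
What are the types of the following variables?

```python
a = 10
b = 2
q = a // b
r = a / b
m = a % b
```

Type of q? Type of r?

int // int returns int; int / int returns float

int, float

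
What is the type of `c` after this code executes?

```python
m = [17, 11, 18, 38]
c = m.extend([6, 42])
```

list.extend() returns None

NoneType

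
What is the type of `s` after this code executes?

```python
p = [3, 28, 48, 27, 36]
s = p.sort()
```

list.sort() returns None (sorts in place)

NoneType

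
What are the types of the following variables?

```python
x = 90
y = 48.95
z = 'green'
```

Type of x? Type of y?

x is int; y is float

int, float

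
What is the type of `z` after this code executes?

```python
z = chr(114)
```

chr() returns str (single character)

str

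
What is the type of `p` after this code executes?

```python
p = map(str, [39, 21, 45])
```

map() returns a map iterator object

map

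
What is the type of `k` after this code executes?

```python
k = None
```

None has type NoneType

NoneType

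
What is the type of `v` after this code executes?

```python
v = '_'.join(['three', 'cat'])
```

str.join() returns str

str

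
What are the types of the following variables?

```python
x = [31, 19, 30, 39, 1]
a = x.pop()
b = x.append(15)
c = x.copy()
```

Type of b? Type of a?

list.append() returns None; list.pop() returns the element (int)

NoneType, int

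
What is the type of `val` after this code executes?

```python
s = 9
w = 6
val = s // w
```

int // int returns int (9 // 6 = 1)

int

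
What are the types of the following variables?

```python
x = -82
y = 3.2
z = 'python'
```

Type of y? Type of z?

y is float; z is str

float, str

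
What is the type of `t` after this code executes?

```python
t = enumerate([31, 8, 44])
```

enumerate() returns an enumerate iterator object

enumerate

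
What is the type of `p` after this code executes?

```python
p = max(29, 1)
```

max() of ints returns int

int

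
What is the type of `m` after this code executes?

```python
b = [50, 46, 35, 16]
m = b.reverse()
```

list.reverse() returns None

NoneType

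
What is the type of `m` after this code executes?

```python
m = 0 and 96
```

'and' returns the first falsy value (0, which is int)

int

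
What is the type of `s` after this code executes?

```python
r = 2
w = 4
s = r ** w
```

int ** positive int returns int (2 ** 4 = 16)

int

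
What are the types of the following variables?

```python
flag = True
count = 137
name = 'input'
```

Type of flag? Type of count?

flag is bool; count is int

bool, int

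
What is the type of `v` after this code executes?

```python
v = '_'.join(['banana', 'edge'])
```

str.join() returns str

str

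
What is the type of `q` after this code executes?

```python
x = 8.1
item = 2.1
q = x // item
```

float // float returns float (floor division preserves float type)

float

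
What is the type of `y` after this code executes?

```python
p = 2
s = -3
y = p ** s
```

int ** negative int returns float

float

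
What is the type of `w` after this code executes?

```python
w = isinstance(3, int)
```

isinstance() returns bool

bool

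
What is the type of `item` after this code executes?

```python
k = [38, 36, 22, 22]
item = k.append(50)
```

list.append() returns None (mutates in place)

NoneType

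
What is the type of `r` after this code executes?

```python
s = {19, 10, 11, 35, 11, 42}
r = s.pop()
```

Popping from a set of ints returns int

int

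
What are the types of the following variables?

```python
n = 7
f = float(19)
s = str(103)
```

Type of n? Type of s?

n is int; s is str

int, str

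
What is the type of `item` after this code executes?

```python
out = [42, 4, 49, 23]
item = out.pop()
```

list.pop() returns the popped element (int here)

int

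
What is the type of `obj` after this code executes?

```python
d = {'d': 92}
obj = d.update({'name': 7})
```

dict.update() returns None

NoneType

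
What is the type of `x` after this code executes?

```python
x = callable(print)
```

callable() returns bool

bool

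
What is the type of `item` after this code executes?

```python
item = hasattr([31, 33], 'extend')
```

hasattr() returns bool

bool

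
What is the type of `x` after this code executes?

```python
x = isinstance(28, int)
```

isinstance() returns bool

bool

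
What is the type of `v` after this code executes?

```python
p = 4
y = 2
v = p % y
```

int % int returns int (4 % 2 = 0)

int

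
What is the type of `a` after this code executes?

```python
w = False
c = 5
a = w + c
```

bool + int returns int (False is 0, so 0 + 5 = 5)

int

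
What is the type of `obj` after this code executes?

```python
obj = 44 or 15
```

'or' returns the first truthy value (44, which is int)

int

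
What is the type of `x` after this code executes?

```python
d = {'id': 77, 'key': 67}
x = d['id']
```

Accessing dict[str, int] with key 'id' returns int value 77

int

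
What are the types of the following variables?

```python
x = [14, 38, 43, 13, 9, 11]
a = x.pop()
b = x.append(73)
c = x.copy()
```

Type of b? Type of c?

list.append() returns None; list.copy() returns list

NoneType, list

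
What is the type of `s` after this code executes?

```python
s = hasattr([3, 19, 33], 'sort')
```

hasattr() returns bool

bool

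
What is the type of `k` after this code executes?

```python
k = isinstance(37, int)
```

isinstance() returns bool

bool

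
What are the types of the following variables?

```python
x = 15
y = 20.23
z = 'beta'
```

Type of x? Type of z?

x is int; z is str

int, str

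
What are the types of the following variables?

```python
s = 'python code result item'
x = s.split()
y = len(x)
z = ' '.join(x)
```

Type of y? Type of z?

len() returns int; str.join() returns str

int, str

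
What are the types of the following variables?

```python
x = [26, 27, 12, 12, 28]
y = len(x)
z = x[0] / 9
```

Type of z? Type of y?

int / int returns float; len() returns int

float, int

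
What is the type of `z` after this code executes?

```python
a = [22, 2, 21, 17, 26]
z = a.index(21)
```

list.index() returns int

int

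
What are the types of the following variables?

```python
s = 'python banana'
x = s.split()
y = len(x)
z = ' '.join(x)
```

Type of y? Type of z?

len() returns int; str.join() returns str

int, str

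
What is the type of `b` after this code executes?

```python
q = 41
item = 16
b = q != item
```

Comparison operators return bool

bool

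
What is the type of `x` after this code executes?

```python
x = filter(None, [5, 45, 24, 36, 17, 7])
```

filter() returns a filter iterator object

filter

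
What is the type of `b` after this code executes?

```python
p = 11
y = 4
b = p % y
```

int % int returns int (11 % 4 = 3)

int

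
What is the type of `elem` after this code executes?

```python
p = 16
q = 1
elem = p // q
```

int // int returns int (16 // 1 = 16)

int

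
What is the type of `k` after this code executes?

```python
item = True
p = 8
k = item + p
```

bool + int returns int (True is 1, so 1 + 8 = 9)

int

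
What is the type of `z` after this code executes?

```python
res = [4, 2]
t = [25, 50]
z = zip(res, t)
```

zip() returns a zip iterator object

zip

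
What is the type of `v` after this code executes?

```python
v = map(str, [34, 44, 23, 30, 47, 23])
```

map() returns a map iterator object

map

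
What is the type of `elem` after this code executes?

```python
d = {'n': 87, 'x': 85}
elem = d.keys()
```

.keys() returns a dict_keys view object

dict_keys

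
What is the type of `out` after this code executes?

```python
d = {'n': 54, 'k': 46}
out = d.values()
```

.values() returns a dict_values view object

dict_values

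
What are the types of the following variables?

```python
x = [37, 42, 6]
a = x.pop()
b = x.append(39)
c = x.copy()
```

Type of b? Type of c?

list.append() returns None; list.copy() returns list

NoneType, list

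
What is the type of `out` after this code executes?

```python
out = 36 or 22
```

'or' returns the first truthy value (36, which is int)

int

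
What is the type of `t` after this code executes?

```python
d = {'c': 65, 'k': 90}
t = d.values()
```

.values() returns a dict_values view object

dict_values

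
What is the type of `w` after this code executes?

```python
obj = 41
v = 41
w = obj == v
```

Equality comparison returns bool

bool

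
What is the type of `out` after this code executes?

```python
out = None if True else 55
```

Ternary: condition is True, if branch (None) taken → NoneType

NoneType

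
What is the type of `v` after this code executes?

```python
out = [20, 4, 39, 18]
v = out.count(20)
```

list.count() returns int

int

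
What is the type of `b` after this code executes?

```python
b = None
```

None has type NoneType

NoneType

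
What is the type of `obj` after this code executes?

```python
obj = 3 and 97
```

'and' returns the last value when all truthy (97, which is int)

int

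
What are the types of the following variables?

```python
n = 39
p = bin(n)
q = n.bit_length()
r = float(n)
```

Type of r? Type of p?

float() returns float; bin() returns str

float, str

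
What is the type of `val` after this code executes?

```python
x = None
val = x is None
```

'is' comparison returns bool

bool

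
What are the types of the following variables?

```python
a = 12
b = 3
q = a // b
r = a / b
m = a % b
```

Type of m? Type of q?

int % int returns int; int // int returns int

int, int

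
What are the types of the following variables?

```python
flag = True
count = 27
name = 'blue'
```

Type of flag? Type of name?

flag is bool; name is str

bool, str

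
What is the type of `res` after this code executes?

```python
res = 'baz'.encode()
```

str.encode() returns bytes

bytes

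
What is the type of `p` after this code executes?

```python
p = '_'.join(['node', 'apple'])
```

str.join() returns str

str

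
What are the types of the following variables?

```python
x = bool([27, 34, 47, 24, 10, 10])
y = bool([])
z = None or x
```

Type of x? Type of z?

bool() returns bool; None or <bool> returns the bool

bool, bool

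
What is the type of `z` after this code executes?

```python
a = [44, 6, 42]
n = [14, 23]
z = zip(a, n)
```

zip() returns a zip iterator object

zip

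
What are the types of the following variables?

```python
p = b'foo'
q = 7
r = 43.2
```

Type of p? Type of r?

p is bytes; r is float

bytes, float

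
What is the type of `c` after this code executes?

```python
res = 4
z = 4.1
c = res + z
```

int + float returns float (4 + 4.1 = 8.1)

float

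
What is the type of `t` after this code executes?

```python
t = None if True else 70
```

Ternary: condition is True, if branch (None) taken → NoneType

NoneType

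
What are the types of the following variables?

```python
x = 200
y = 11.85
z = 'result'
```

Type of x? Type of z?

x is int; z is str

int, str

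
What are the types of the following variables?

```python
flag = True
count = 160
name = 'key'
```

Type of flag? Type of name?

flag is bool; name is str

bool, str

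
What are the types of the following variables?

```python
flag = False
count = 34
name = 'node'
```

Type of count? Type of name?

count is int; name is str

int, str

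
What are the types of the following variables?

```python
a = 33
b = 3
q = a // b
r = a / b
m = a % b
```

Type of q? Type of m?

int // int returns int; int % int returns int

int, int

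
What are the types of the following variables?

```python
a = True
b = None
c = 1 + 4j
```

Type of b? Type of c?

b is NoneType; c is complex

NoneType, complex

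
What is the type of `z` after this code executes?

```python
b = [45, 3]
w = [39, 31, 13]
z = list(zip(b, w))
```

list(zip(...)) returns a list of tuples

list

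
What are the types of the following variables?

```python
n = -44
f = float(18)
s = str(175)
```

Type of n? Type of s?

n is int; s is str

int, str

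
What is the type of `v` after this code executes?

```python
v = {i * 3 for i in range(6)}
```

A set comprehension {expr for x in iterable} produces a set

set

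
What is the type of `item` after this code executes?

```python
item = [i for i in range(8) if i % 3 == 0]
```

A list comprehension [...] produces a list

list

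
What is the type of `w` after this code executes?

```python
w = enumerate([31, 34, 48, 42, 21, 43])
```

enumerate() returns an enumerate iterator object

enumerate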